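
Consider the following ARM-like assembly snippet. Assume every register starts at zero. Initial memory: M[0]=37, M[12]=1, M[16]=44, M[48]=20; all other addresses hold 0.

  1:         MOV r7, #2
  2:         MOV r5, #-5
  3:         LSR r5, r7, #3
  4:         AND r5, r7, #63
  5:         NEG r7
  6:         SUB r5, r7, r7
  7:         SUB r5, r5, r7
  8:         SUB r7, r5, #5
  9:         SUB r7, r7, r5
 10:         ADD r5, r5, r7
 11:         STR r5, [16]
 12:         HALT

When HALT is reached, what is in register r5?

-3

MOV r7, #2 → r7=2
MOV r5, #-5 → r5=-5
LSR r5, r7, #3 → r5=2>>3=0
AND r5, r7, #63 → r5=2&63=2
NEG r7 → r7=-(2)=-2
SUB r5, r7, r7 → r5=(-2)-(-2)=0
SUB r5, r5, r7 → r5=0-(-2)=2
SUB r7, r5, #5 → r7=2-5=-3
SUB r7, r7, r5 → r7=(-3)-2=-5
ADD r5, r5, r7 → r5=2+(-5)=-3
STR r5, [16] → M[16]=-3
halt.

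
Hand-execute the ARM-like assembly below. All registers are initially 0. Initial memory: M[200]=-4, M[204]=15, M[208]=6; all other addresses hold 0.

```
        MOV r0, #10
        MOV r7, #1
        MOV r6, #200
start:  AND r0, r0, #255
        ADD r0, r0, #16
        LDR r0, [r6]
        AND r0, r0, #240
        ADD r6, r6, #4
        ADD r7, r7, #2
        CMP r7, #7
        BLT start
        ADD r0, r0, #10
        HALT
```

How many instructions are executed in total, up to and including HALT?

MOV r0, #10 → r0=10
MOV r7, #1 → r7=1
MOV r6, #200 → r6=200
AND r0, r0, #255 → r0=10&255=10
ADD r0, r0, #16 → r0=10+16=26
LDR r0, [r6] → r0=M[200]=-4
AND r0, r0, #240 → r0=(-4)&240=240
ADD r6, r6, #4 → r6=200+4=204
ADD r7, r7, #2 → r7=1+2=3
CMP r7, #7  (cmp 3,7)
BLT start: taken
AND r0, r0, #255 → r0=240&255=240
ADD r0, r0, #16 → r0=240+16=256
LDR r0, [r6] → r0=M[204]=15
AND r0, r0, #240 → r0=15&240=0
ADD r6, r6, #4 → r6=204+4=208
ADD r7, r7, #2 → r7=3+2=5
CMP r7, #7  (cmp 5,7)
BLT start: taken
AND r0, r0, #255 → r0=0&255=0
ADD r0, r0, #16 → r0=0+16=16
LDR r0, [r6] → r0=M[208]=6
AND r0, r0, #240 → r0=6&240=0
ADD r6, r6, #4 → r6=208+4=212
ADD r7, r7, #2 → r7=5+2=7
CMP r7, #7  (cmp 7,7)
BLT start: not taken
ADD r0, r0, #10 → r0=0+10=10
halt.
Total executed instructions: 29.

29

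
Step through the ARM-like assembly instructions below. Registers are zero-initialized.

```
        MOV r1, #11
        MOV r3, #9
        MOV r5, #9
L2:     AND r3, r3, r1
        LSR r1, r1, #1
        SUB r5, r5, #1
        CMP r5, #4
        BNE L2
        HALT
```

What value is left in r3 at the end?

r1=11
r3=9
r5=9
r3=9&11=9
r1=11>>1=5
r5=9-1=8
CMP r5, #4  (cmp 8,4)
BNE L2: taken
r3=9&5=1
r1=5>>1=2
r5=8-1=7
CMP r5, #4  (cmp 7,4)
BNE L2: taken
r3=1&2=0
r1=2>>1=1
r5=7-1=6
CMP r5, #4  (cmp 6,4)
BNE L2: taken
r3=0&1=0
r1=1>>1=0
r5=6-1=5
CMP r5, #4  (cmp 5,4)
BNE L2: taken
r3=0&0=0
r1=0>>1=0
r5=5-1=4
CMP r5, #4  (cmp 4,4)
BNE L2: not taken
halt.

0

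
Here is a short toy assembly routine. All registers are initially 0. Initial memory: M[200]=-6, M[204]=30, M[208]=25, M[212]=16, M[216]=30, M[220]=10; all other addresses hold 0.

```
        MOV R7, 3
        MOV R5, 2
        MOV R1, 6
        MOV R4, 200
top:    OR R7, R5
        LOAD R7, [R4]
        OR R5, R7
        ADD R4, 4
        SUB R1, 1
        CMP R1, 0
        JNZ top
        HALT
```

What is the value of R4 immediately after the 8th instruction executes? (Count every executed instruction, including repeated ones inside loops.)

after MOV R7, 3: R7=3
after MOV R5, 2: R5=2
after MOV R1, 6: R1=6
after MOV R4, 200: R4=200
after OR R7, R5: R7=3|2=3
after LOAD R7, [R4]: R7=M[200]=-6
after OR R5, R7: R5=2|(-6)=-6
after ADD R4, 4: R4=200+4=204
After step 8: R4 = 204.

204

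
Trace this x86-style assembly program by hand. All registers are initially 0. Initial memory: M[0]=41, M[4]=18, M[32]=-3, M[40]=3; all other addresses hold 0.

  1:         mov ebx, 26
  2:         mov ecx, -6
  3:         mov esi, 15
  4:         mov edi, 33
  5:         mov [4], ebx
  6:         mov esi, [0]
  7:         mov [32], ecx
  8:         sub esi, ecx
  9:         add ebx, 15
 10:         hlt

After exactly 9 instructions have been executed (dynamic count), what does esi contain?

after mov ebx, 26: ebx=26
after mov ecx, -6: ecx=-6
after mov esi, 15: esi=15
after mov edi, 33: edi=33
mov [4], ebx → M[4]=26
after mov esi, [0]: esi=M[0]=41
mov [32], ecx → M[32]=-6
after sub esi, ecx: esi=41-(-6)=47
after add ebx, 15: ebx=26+15=41
After step 9: esi = 47.

47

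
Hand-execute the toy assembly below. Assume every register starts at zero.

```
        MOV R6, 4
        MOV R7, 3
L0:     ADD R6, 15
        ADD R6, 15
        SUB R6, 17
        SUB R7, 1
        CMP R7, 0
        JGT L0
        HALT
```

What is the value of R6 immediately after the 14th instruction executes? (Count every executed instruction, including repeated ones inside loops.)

R6=4
R7=3
R6=4+15=19
R6=19+15=34
R6=34-17=17
R7=3-1=2
CMP R7, 0  (cmp 2,0)
JGT L0: taken
R6=17+15=32
R6=32+15=47
R6=47-17=30
R7=2-1=1
CMP R7, 0  (cmp 1,0)
JGT L0: taken
After step 14: R6 = 30.

30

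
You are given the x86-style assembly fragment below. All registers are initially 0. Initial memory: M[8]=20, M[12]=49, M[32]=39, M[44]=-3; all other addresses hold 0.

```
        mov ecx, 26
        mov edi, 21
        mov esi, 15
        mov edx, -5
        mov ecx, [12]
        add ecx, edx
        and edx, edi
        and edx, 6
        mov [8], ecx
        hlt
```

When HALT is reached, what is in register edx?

ecx=26
edi=21
esi=15
edx=-5
ecx=M[12]=49
ecx=49+(-5)=44
edx=(-5)&21=17
edx=17&6=0
mov [8], ecx → M[8]=44
halt.

0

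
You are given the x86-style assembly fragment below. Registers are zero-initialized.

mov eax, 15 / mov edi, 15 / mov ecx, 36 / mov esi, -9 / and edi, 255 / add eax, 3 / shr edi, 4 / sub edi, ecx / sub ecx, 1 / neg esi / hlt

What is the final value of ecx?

mov eax, 15 → eax=15
mov edi, 15 → edi=15
mov ecx, 36 → ecx=36
mov esi, -9 → esi=-9
and edi, 255 → edi=15&255=15
add eax, 3 → eax=15+3=18
shr edi, 4 → edi=15>>4=0
sub edi, ecx → edi=0-36=-36
sub ecx, 1 → ecx=36-1=35
neg esi → esi=-(-9)=9
halt.

35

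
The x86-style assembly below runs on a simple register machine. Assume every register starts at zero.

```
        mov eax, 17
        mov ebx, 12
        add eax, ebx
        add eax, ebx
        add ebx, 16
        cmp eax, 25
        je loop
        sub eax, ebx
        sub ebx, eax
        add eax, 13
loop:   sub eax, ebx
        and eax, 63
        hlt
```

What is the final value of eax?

after mov eax, 17: eax=17
after mov ebx, 12: ebx=12
after add eax, ebx: eax=17+12=29
after add eax, ebx: eax=29+12=41
after add ebx, 16: ebx=12+16=28
cmp eax, 25  (cmp 41,25)
je loop: not taken
after sub eax, ebx: eax=41-28=13
after sub ebx, eax: ebx=28-13=15
after add eax, 13: eax=13+13=26
after sub eax, ebx: eax=26-15=11
after and eax, 63: eax=11&63=11
halt.

11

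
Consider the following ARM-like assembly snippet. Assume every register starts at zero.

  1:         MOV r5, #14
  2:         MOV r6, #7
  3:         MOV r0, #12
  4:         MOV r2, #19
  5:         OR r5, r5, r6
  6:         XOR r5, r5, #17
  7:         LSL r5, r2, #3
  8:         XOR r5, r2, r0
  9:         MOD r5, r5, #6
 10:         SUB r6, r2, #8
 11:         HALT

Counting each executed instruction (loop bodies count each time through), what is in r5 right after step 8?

after MOV r5, #14: r5=14
after MOV r6, #7: r6=7
after MOV r0, #12: r0=12
after MOV r2, #19: r2=19
after OR r5, r5, r6: r5=14|7=15
after XOR r5, r5, #17: r5=15^17=30
after LSL r5, r2, #3: r5=19<<3=152
after XOR r5, r2, r0: r5=19^12=31
After step 8: r5 = 31.

31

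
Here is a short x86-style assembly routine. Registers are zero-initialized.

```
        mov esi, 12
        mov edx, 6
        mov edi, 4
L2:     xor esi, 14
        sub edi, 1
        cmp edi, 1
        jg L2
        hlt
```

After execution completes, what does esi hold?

esi=12
edx=6
edi=4
esi=12^14=2
edi=4-1=3
cmp edi, 1  (cmp 3,1)
jg L2: taken
esi=2^14=12
edi=3-1=2
cmp edi, 1  (cmp 2,1)
jg L2: taken
esi=12^14=2
edi=2-1=1
cmp edi, 1  (cmp 1,1)
jg L2: not taken
halt.

2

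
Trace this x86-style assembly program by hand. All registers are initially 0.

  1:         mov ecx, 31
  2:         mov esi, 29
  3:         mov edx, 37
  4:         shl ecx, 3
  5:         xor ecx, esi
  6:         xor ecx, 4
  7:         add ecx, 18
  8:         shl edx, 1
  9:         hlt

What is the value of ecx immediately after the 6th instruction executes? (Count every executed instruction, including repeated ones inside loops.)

225

after mov ecx, 31: ecx=31
after mov esi, 29: esi=29
after mov edx, 37: edx=37
after shl ecx, 3: ecx=31<<3=248
after xor ecx, esi: ecx=248^29=229
after xor ecx, 4: ecx=229^4=225
After step 6: ecx = 225.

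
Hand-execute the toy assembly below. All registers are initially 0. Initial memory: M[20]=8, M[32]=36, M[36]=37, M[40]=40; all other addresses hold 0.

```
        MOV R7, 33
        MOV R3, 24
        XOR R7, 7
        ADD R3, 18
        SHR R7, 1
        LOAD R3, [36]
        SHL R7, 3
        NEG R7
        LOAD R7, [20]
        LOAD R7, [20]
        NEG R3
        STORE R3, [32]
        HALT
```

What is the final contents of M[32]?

-37

R7=33
R3=24
R7=33^7=38
R3=24+18=42
R7=38>>1=19
R3=M[36]=37
R7=19<<3=152
R7=-(152)=-152
R7=M[20]=8
R7=M[20]=8
R3=-(37)=-37
STORE R3, [32] → M[32]=-37
halt.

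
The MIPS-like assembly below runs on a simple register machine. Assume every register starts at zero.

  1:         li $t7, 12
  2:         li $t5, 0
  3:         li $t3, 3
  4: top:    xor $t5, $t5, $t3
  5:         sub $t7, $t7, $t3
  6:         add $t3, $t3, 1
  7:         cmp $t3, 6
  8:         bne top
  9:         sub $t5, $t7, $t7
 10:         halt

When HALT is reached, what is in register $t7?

$t7=12
$t5=0
$t3=3
$t5=0^3=3
$t7=12-3=9
$t3=3+1=4
cmp $t3, 6  (cmp 4,6)
bne top: taken
$t5=3^4=7
$t7=9-4=5
$t3=4+1=5
cmp $t3, 6  (cmp 5,6)
bne top: taken
$t5=7^5=2
$t7=5-5=0
$t3=5+1=6
cmp $t3, 6  (cmp 6,6)
bne top: not taken
$t5=0-0=0
halt.

0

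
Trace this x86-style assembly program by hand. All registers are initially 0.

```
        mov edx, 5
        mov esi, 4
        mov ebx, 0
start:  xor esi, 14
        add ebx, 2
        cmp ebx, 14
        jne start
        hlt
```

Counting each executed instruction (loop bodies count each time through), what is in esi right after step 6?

10

mov edx, 5 → edx=5
mov esi, 4 → esi=4
mov ebx, 0 → ebx=0
xor esi, 14 → esi=4^14=10
add ebx, 2 → ebx=0+2=2
cmp ebx, 14  (cmp 2,14)
After step 6: esi = 10.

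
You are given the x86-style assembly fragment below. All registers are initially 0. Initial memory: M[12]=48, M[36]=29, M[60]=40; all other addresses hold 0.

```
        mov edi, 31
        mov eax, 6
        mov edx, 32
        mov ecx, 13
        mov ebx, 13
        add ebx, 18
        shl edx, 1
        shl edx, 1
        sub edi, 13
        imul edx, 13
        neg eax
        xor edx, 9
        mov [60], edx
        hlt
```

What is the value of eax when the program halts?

after mov edi, 31: edi=31
after mov eax, 6: eax=6
after mov edx, 32: edx=32
after mov ecx, 13: ecx=13
after mov ebx, 13: ebx=13
after add ebx, 18: ebx=13+18=31
after shl edx, 1: edx=32<<1=64
after shl edx, 1: edx=64<<1=128
after sub edi, 13: edi=31-13=18
after imul edx, 13: edx=128*13=1664
after neg eax: eax=-(6)=-6
after xor edx, 9: edx=1664^9=1673
mov [60], edx → M[60]=1673
halt.

-6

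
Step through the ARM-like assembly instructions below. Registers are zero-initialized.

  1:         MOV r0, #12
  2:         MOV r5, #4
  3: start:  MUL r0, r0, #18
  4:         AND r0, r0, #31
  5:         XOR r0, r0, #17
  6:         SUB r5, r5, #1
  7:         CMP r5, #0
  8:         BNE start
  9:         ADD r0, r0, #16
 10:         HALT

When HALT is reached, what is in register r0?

31

MOV r0, #12 → r0=12
MOV r5, #4 → r5=4
MUL r0, r0, #18 → r0=12*18=216
AND r0, r0, #31 → r0=216&31=24
XOR r0, r0, #17 → r0=24^17=9
SUB r5, r5, #1 → r5=4-1=3
CMP r5, #0  (cmp 3,0)
BNE start: taken
MUL r0, r0, #18 → r0=9*18=162
AND r0, r0, #31 → r0=162&31=2
XOR r0, r0, #17 → r0=2^17=19
SUB r5, r5, #1 → r5=3-1=2
CMP r5, #0  (cmp 2,0)
BNE start: taken
MUL r0, r0, #18 → r0=19*18=342
AND r0, r0, #31 → r0=342&31=22
XOR r0, r0, #17 → r0=22^17=7
SUB r5, r5, #1 → r5=2-1=1
CMP r5, #0  (cmp 1,0)
BNE start: taken
MUL r0, r0, #18 → r0=7*18=126
AND r0, r0, #31 → r0=126&31=30
XOR r0, r0, #17 → r0=30^17=15
SUB r5, r5, #1 → r5=1-1=0
CMP r5, #0  (cmp 0,0)
BNE start: not taken
ADD r0, r0, #16 → r0=15+16=31
halt.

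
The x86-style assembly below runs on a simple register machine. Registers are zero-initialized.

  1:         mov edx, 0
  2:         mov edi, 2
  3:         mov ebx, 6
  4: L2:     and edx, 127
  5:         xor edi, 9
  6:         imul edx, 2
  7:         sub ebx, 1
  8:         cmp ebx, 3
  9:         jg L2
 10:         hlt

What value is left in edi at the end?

11

edx=0
edi=2
ebx=6
edx=0&127=0
edi=2^9=11
edx=0*2=0
ebx=6-1=5
cmp ebx, 3  (cmp 5,3)
jg L2: taken
edx=0&127=0
edi=11^9=2
edx=0*2=0
ebx=5-1=4
cmp ebx, 3  (cmp 4,3)
jg L2: taken
edx=0&127=0
edi=2^9=11
edx=0*2=0
ebx=4-1=3
cmp ebx, 3  (cmp 3,3)
jg L2: not taken
halt.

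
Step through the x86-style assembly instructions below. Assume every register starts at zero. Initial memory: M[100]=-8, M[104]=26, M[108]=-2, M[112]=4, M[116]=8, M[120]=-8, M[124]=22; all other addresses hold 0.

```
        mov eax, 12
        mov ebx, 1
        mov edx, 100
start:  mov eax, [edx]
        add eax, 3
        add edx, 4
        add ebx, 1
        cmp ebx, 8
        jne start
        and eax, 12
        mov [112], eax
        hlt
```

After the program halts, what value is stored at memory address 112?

eax=12
ebx=1
edx=100
eax=M[100]=-8
eax=(-8)+3=-5
edx=100+4=104
ebx=1+1=2
cmp ebx, 8  (cmp 2,8)
jne start: taken
eax=M[104]=26
eax=26+3=29
edx=104+4=108
ebx=2+1=3
cmp ebx, 8  (cmp 3,8)
jne start: taken
eax=M[108]=-2
eax=(-2)+3=1
edx=108+4=112
ebx=3+1=4
cmp ebx, 8  (cmp 4,8)
jne start: taken
eax=M[112]=4
eax=4+3=7
edx=112+4=116
ebx=4+1=5
cmp ebx, 8  (cmp 5,8)
jne start: taken
eax=M[116]=8
eax=8+3=11
edx=116+4=120
ebx=5+1=6
cmp ebx, 8  (cmp 6,8)
jne start: taken
eax=M[120]=-8
eax=(-8)+3=-5
edx=120+4=124
ebx=6+1=7
cmp ebx, 8  (cmp 7,8)
jne start: taken
eax=M[124]=22
eax=22+3=25
edx=124+4=128
ebx=7+1=8
cmp ebx, 8  (cmp 8,8)
jne start: not taken
eax=25&12=8
mov [112], eax → M[112]=8
halt.

8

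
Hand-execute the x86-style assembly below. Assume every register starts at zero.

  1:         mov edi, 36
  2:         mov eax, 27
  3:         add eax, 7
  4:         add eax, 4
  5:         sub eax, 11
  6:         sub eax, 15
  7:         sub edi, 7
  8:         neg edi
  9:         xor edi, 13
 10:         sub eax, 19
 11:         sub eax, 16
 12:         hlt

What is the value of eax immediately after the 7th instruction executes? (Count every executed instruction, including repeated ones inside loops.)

mov edi, 36 → edi=36
mov eax, 27 → eax=27
add eax, 7 → eax=27+7=34
add eax, 4 → eax=34+4=38
sub eax, 11 → eax=38-11=27
sub eax, 15 → eax=27-15=12
sub edi, 7 → edi=36-7=29
After step 7: eax = 12.

12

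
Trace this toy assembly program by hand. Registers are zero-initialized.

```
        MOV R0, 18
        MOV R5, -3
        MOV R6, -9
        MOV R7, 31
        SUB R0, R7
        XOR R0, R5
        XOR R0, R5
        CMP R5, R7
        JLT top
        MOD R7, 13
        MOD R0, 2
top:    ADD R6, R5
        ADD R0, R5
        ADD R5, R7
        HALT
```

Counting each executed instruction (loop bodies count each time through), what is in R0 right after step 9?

after MOV R0, 18: R0=18
after MOV R5, -3: R5=-3
after MOV R6, -9: R6=-9
after MOV R7, 31: R7=31
after SUB R0, R7: R0=18-31=-13
after XOR R0, R5: R0=(-13)^(-3)=14
after XOR R0, R5: R0=14^(-3)=-13
CMP R5, R7  (cmp -3,31)
JLT top: taken
After step 9: R0 = -13.

-13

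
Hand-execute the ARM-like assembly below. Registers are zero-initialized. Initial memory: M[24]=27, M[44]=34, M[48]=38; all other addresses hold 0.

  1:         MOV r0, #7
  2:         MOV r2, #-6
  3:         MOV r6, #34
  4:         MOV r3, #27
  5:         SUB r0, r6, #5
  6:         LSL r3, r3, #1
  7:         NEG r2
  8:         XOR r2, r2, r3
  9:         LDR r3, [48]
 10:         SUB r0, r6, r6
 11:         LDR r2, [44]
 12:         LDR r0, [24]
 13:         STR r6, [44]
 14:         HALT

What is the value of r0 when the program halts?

27

r0=7
r2=-6
r6=34
r3=27
r0=34-5=29
r3=27<<1=54
r2=-(-6)=6
r2=6^54=48
r3=M[48]=38
r0=34-34=0
r2=M[44]=34
r0=M[24]=27
STR r6, [44] → M[44]=34
halt.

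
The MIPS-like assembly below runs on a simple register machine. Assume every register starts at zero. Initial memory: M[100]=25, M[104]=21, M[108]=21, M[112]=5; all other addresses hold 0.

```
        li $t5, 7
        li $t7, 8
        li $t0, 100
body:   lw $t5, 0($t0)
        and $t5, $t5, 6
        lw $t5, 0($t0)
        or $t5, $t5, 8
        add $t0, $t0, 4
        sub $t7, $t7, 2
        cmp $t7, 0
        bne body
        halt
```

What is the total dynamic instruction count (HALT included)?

36

after li $t5, 7: $t5=7
after li $t7, 8: $t7=8
after li $t0, 100: $t0=100
after lw $t5, 0($t0): $t5=M[100]=25
after and $t5, $t5, 6: $t5=25&6=0
after lw $t5, 0($t0): $t5=M[100]=25
after or $t5, $t5, 8: $t5=25|8=25
after add $t0, $t0, 4: $t0=100+4=104
after sub $t7, $t7, 2: $t7=8-2=6
cmp $t7, 0  (cmp 6,0)
bne body: taken
after lw $t5, 0($t0): $t5=M[104]=21
after and $t5, $t5, 6: $t5=21&6=4
after lw $t5, 0($t0): $t5=M[104]=21
after or $t5, $t5, 8: $t5=21|8=29
after add $t0, $t0, 4: $t0=104+4=108
after sub $t7, $t7, 2: $t7=6-2=4
cmp $t7, 0  (cmp 4,0)
bne body: taken
after lw $t5, 0($t0): $t5=M[108]=21
after and $t5, $t5, 6: $t5=21&6=4
after lw $t5, 0($t0): $t5=M[108]=21
after or $t5, $t5, 8: $t5=21|8=29
after add $t0, $t0, 4: $t0=108+4=112
after sub $t7, $t7, 2: $t7=4-2=2
cmp $t7, 0  (cmp 2,0)
bne body: taken
after lw $t5, 0($t0): $t5=M[112]=5
after and $t5, $t5, 6: $t5=5&6=4
after lw $t5, 0($t0): $t5=M[112]=5
after or $t5, $t5, 8: $t5=5|8=13
after add $t0, $t0, 4: $t0=112+4=116
after sub $t7, $t7, 2: $t7=2-2=0
cmp $t7, 0  (cmp 0,0)
bne body: not taken
halt.
Total executed instructions: 36.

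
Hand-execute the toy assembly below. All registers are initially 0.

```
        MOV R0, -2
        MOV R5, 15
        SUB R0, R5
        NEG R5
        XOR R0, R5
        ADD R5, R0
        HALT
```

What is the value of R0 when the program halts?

30

MOV R0, -2 → R0=-2
MOV R5, 15 → R5=15
SUB R0, R5 → R0=(-2)-15=-17
NEG R5 → R5=-(15)=-15
XOR R0, R5 → R0=(-17)^(-15)=30
ADD R5, R0 → R5=(-15)+30=15
halt.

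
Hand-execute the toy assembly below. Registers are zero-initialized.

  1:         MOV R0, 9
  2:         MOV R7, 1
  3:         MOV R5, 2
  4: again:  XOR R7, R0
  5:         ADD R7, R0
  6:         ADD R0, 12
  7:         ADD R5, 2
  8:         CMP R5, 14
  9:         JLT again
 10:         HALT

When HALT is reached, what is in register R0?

81

R0=9
R7=1
R5=2
R7=1^9=8
R7=8+9=17
R0=9+12=21
R5=2+2=4
CMP R5, 14  (cmp 4,14)
JLT again: taken
R7=17^21=4
R7=4+21=25
R0=21+12=33
R5=4+2=6
CMP R5, 14  (cmp 6,14)
JLT again: taken
R7=25^33=56
R7=56+33=89
R0=33+12=45
R5=6+2=8
CMP R5, 14  (cmp 8,14)
JLT again: taken
R7=89^45=116
R7=116+45=161
R0=45+12=57
R5=8+2=10
CMP R5, 14  (cmp 10,14)
JLT again: taken
R7=161^57=152
R7=152+57=209
R0=57+12=69
R5=10+2=12
CMP R5, 14  (cmp 12,14)
JLT again: taken
R7=209^69=148
R7=148+69=217
R0=69+12=81
R5=12+2=14
CMP R5, 14  (cmp 14,14)
JLT again: not taken
halt.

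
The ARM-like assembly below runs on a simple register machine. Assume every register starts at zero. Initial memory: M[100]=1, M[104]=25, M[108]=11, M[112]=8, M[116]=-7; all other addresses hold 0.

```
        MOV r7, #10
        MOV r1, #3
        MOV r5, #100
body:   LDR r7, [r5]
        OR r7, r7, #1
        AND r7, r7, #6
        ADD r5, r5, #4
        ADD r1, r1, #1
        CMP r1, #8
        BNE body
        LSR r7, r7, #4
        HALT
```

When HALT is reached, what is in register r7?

0

MOV r7, #10 → r7=10
MOV r1, #3 → r1=3
MOV r5, #100 → r5=100
LDR r7, [r5] → r7=M[100]=1
OR r7, r7, #1 → r7=1|1=1
AND r7, r7, #6 → r7=1&6=0
ADD r5, r5, #4 → r5=100+4=104
ADD r1, r1, #1 → r1=3+1=4
CMP r1, #8  (cmp 4,8)
BNE body: taken
LDR r7, [r5] → r7=M[104]=25
OR r7, r7, #1 → r7=25|1=25
AND r7, r7, #6 → r7=25&6=0
ADD r5, r5, #4 → r5=104+4=108
ADD r1, r1, #1 → r1=4+1=5
CMP r1, #8  (cmp 5,8)
BNE body: taken
LDR r7, [r5] → r7=M[108]=11
OR r7, r7, #1 → r7=11|1=11
AND r7, r7, #6 → r7=11&6=2
ADD r5, r5, #4 → r5=108+4=112
ADD r1, r1, #1 → r1=5+1=6
CMP r1, #8  (cmp 6,8)
BNE body: taken
LDR r7, [r5] → r7=M[112]=8
OR r7, r7, #1 → r7=8|1=9
AND r7, r7, #6 → r7=9&6=0
ADD r5, r5, #4 → r5=112+4=116
ADD r1, r1, #1 → r1=6+1=7
CMP r1, #8  (cmp 7,8)
BNE body: taken
LDR r7, [r5] → r7=M[116]=-7
OR r7, r7, #1 → r7=(-7)|1=-7
AND r7, r7, #6 → r7=(-7)&6=0
ADD r5, r5, #4 → r5=116+4=120
ADD r1, r1, #1 → r1=7+1=8
CMP r1, #8  (cmp 8,8)
BNE body: not taken
LSR r7, r7, #4 → r7=0>>4=0
halt.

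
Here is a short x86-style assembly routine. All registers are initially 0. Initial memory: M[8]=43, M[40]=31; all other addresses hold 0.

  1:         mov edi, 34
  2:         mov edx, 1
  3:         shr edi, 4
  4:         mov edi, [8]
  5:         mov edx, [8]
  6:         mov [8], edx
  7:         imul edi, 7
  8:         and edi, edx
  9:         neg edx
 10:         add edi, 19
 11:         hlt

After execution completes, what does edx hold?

-43

edi=34
edx=1
edi=34>>4=2
edi=M[8]=43
edx=M[8]=43
mov [8], edx → M[8]=43
edi=43*7=301
edi=301&43=41
edx=-(43)=-43
edi=41+19=60
halt.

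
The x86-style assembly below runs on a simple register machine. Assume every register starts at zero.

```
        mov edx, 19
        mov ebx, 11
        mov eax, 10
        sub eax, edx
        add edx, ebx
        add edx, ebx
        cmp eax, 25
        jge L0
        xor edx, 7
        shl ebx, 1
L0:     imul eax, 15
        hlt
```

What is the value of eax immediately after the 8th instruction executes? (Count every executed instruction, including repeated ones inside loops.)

edx=19
ebx=11
eax=10
eax=10-19=-9
edx=19+11=30
edx=30+11=41
cmp eax, 25  (cmp -9,25)
jge L0: not taken
After step 8: eax = -9.

-9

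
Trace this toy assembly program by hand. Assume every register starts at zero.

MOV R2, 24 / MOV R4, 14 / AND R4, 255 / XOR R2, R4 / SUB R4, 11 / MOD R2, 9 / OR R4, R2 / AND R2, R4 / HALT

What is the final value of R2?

4

MOV R2, 24 → R2=24
MOV R4, 14 → R4=14
AND R4, 255 → R4=14&255=14
XOR R2, R4 → R2=24^14=22
SUB R4, 11 → R4=14-11=3
MOD R2, 9 → R2=22%9=4
OR R4, R2 → R4=3|4=7
AND R2, R4 → R2=4&7=4
halt.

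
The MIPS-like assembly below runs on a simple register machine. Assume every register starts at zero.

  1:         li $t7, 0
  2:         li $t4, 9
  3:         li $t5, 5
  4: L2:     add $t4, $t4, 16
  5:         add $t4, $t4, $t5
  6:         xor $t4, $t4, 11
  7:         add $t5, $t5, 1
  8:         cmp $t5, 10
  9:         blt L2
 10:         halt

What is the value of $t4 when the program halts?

after li $t7, 0: $t7=0
after li $t4, 9: $t4=9
after li $t5, 5: $t5=5
after add $t4, $t4, 16: $t4=9+16=25
after add $t4, $t4, $t5: $t4=25+5=30
after xor $t4, $t4, 11: $t4=30^11=21
after add $t5, $t5, 1: $t5=5+1=6
cmp $t5, 10  (cmp 6,10)
blt L2: taken
after add $t4, $t4, 16: $t4=21+16=37
after add $t4, $t4, $t5: $t4=37+6=43
after xor $t4, $t4, 11: $t4=43^11=32
after add $t5, $t5, 1: $t5=6+1=7
cmp $t5, 10  (cmp 7,10)
blt L2: taken
after add $t4, $t4, 16: $t4=32+16=48
after add $t4, $t4, $t5: $t4=48+7=55
after xor $t4, $t4, 11: $t4=55^11=60
after add $t5, $t5, 1: $t5=7+1=8
cmp $t5, 10  (cmp 8,10)
blt L2: taken
after add $t4, $t4, 16: $t4=60+16=76
after add $t4, $t4, $t5: $t4=76+8=84
after xor $t4, $t4, 11: $t4=84^11=95
after add $t5, $t5, 1: $t5=8+1=9
cmp $t5, 10  (cmp 9,10)
blt L2: taken
after add $t4, $t4, 16: $t4=95+16=111
after add $t4, $t4, $t5: $t4=111+9=120
after xor $t4, $t4, 11: $t4=120^11=115
after add $t5, $t5, 1: $t5=9+1=10
cmp $t5, 10  (cmp 10,10)
blt L2: not taken
halt.

115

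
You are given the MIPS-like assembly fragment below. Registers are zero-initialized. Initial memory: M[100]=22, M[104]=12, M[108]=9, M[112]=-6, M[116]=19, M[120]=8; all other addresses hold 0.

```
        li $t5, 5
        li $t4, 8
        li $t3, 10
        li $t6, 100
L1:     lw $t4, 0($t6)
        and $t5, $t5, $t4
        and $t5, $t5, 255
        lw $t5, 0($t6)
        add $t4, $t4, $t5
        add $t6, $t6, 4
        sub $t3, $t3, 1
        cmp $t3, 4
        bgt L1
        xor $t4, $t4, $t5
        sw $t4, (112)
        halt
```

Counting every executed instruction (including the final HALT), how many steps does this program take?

61

after li $t5, 5: $t5=5
after li $t4, 8: $t4=8
after li $t3, 10: $t3=10
after li $t6, 100: $t6=100
after lw $t4, 0($t6): $t4=M[100]=22
after and $t5, $t5, $t4: $t5=5&22=4
after and $t5, $t5, 255: $t5=4&255=4
after lw $t5, 0($t6): $t5=M[100]=22
after add $t4, $t4, $t5: $t4=22+22=44
after add $t6, $t6, 4: $t6=100+4=104
after sub $t3, $t3, 1: $t3=10-1=9
cmp $t3, 4  (cmp 9,4)
bgt L1: taken
after lw $t4, 0($t6): $t4=M[104]=12
after and $t5, $t5, $t4: $t5=22&12=4
after and $t5, $t5, 255: $t5=4&255=4
after lw $t5, 0($t6): $t5=M[104]=12
after add $t4, $t4, $t5: $t4=12+12=24
after add $t6, $t6, 4: $t6=104+4=108
after sub $t3, $t3, 1: $t3=9-1=8
cmp $t3, 4  (cmp 8,4)
bgt L1: taken
after lw $t4, 0($t6): $t4=M[108]=9
after and $t5, $t5, $t4: $t5=12&9=8
after and $t5, $t5, 255: $t5=8&255=8
after lw $t5, 0($t6): $t5=M[108]=9
after add $t4, $t4, $t5: $t4=9+9=18
after add $t6, $t6, 4: $t6=108+4=112
after sub $t3, $t3, 1: $t3=8-1=7
cmp $t3, 4  (cmp 7,4)
bgt L1: taken
after lw $t4, 0($t6): $t4=M[112]=-6
after and $t5, $t5, $t4: $t5=9&(-6)=8
after and $t5, $t5, 255: $t5=8&255=8
after lw $t5, 0($t6): $t5=M[112]=-6
after add $t4, $t4, $t5: $t4=(-6)+(-6)=-12
after add $t6, $t6, 4: $t6=112+4=116
after sub $t3, $t3, 1: $t3=7-1=6
cmp $t3, 4  (cmp 6,4)
bgt L1: taken
after lw $t4, 0($t6): $t4=M[116]=19
after and $t5, $t5, $t4: $t5=(-6)&19=18
after and $t5, $t5, 255: $t5=18&255=18
after lw $t5, 0($t6): $t5=M[116]=19
after add $t4, $t4, $t5: $t4=19+19=38
after add $t6, $t6, 4: $t6=116+4=120
after sub $t3, $t3, 1: $t3=6-1=5
cmp $t3, 4  (cmp 5,4)
bgt L1: taken
after lw $t4, 0($t6): $t4=M[120]=8
after and $t5, $t5, $t4: $t5=19&8=0
after and $t5, $t5, 255: $t5=0&255=0
after lw $t5, 0($t6): $t5=M[120]=8
after add $t4, $t4, $t5: $t4=8+8=16
after add $t6, $t6, 4: $t6=120+4=124
after sub $t3, $t3, 1: $t3=5-1=4
cmp $t3, 4  (cmp 4,4)
bgt L1: not taken
after xor $t4, $t4, $t5: $t4=16^8=24
sw $t4, (112) → M[112]=24
halt.
Total executed instructions: 61.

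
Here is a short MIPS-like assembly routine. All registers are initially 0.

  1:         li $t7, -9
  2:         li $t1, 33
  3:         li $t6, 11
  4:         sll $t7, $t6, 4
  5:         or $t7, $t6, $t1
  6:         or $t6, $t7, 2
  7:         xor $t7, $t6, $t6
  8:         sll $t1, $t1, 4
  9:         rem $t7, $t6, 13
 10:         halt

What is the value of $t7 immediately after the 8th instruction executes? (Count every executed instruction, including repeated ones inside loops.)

0

after li $t7, -9: $t7=-9
after li $t1, 33: $t1=33
after li $t6, 11: $t6=11
after sll $t7, $t6, 4: $t7=11<<4=176
after or $t7, $t6, $t1: $t7=11|33=43
after or $t6, $t7, 2: $t6=43|2=43
after xor $t7, $t6, $t6: $t7=43^43=0
after sll $t1, $t1, 4: $t1=33<<4=528
After step 8: $t7 = 0.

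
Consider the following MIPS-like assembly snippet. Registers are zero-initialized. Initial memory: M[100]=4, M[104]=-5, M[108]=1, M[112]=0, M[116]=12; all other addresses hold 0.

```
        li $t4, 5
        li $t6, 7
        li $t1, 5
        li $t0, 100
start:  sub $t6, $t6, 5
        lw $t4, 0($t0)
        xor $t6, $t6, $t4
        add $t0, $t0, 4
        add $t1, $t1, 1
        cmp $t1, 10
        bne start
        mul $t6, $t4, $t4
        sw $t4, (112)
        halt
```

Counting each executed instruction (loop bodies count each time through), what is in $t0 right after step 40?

after li $t4, 5: $t4=5
after li $t6, 7: $t6=7
after li $t1, 5: $t1=5
after li $t0, 100: $t0=100
after sub $t6, $t6, 5: $t6=7-5=2
after lw $t4, 0($t0): $t4=M[100]=4
after xor $t6, $t6, $t4: $t6=2^4=6
after add $t0, $t0, 4: $t0=100+4=104
after add $t1, $t1, 1: $t1=5+1=6
cmp $t1, 10  (cmp 6,10)
bne start: taken
after sub $t6, $t6, 5: $t6=6-5=1
after lw $t4, 0($t0): $t4=M[104]=-5
after xor $t6, $t6, $t4: $t6=1^(-5)=-6
after add $t0, $t0, 4: $t0=104+4=108
after add $t1, $t1, 1: $t1=6+1=7
cmp $t1, 10  (cmp 7,10)
bne start: taken
after sub $t6, $t6, 5: $t6=(-6)-5=-11
after lw $t4, 0($t0): $t4=M[108]=1
after xor $t6, $t6, $t4: $t6=(-11)^1=-12
after add $t0, $t0, 4: $t0=108+4=112
after add $t1, $t1, 1: $t1=7+1=8
cmp $t1, 10  (cmp 8,10)
bne start: taken
after sub $t6, $t6, 5: $t6=(-12)-5=-17
after lw $t4, 0($t0): $t4=M[112]=0
after xor $t6, $t6, $t4: $t6=(-17)^0=-17
after add $t0, $t0, 4: $t0=112+4=116
after add $t1, $t1, 1: $t1=8+1=9
cmp $t1, 10  (cmp 9,10)
bne start: taken
after sub $t6, $t6, 5: $t6=(-17)-5=-22
after lw $t4, 0($t0): $t4=M[116]=12
after xor $t6, $t6, $t4: $t6=(-22)^12=-26
after add $t0, $t0, 4: $t0=116+4=120
after add $t1, $t1, 1: $t1=9+1=10
cmp $t1, 10  (cmp 10,10)
bne start: not taken
after mul $t6, $t4, $t4: $t6=12*12=144
After step 40: $t0 = 120.

120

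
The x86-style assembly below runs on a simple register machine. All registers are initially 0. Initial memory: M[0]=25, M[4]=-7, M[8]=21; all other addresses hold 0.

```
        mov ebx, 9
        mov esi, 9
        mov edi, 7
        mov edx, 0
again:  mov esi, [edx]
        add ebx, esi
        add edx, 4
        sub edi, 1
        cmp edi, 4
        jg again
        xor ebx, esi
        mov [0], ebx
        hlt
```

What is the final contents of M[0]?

37

ebx=9
esi=9
edi=7
edx=0
esi=M[0]=25
ebx=9+25=34
edx=0+4=4
edi=7-1=6
cmp edi, 4  (cmp 6,4)
jg again: taken
esi=M[4]=-7
ebx=34+(-7)=27
edx=4+4=8
edi=6-1=5
cmp edi, 4  (cmp 5,4)
jg again: taken
esi=M[8]=21
ebx=27+21=48
edx=8+4=12
edi=5-1=4
cmp edi, 4  (cmp 4,4)
jg again: not taken
ebx=48^21=37
mov [0], ebx → M[0]=37
halt.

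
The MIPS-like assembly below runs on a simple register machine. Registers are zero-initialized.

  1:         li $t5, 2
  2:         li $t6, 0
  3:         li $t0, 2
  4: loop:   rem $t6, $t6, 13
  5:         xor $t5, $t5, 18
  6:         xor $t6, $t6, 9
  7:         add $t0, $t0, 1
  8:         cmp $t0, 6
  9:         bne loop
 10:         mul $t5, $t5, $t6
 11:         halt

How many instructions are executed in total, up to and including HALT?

29

li $t5, 2 → $t5=2
li $t6, 0 → $t6=0
li $t0, 2 → $t0=2
rem $t6, $t6, 13 → $t6=0%13=0
xor $t5, $t5, 18 → $t5=2^18=16
xor $t6, $t6, 9 → $t6=0^9=9
add $t0, $t0, 1 → $t0=2+1=3
cmp $t0, 6  (cmp 3,6)
bne loop: taken
rem $t6, $t6, 13 → $t6=9%13=9
xor $t5, $t5, 18 → $t5=16^18=2
xor $t6, $t6, 9 → $t6=9^9=0
add $t0, $t0, 1 → $t0=3+1=4
cmp $t0, 6  (cmp 4,6)
bne loop: taken
rem $t6, $t6, 13 → $t6=0%13=0
xor $t5, $t5, 18 → $t5=2^18=16
xor $t6, $t6, 9 → $t6=0^9=9
add $t0, $t0, 1 → $t0=4+1=5
cmp $t0, 6  (cmp 5,6)
bne loop: taken
rem $t6, $t6, 13 → $t6=9%13=9
xor $t5, $t5, 18 → $t5=16^18=2
xor $t6, $t6, 9 → $t6=9^9=0
add $t0, $t0, 1 → $t0=5+1=6
cmp $t0, 6  (cmp 6,6)
bne loop: not taken
mul $t5, $t5, $t6 → $t5=2*0=0
halt.
Total executed instructions: 29.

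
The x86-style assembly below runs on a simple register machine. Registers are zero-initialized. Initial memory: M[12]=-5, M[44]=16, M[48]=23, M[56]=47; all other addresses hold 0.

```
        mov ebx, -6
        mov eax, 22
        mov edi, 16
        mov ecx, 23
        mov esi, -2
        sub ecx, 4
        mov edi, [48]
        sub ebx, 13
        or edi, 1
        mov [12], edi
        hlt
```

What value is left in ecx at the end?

after mov ebx, -6: ebx=-6
after mov eax, 22: eax=22
after mov edi, 16: edi=16
after mov ecx, 23: ecx=23
after mov esi, -2: esi=-2
after sub ecx, 4: ecx=23-4=19
after mov edi, [48]: edi=M[48]=23
after sub ebx, 13: ebx=(-6)-13=-19
after or edi, 1: edi=23|1=23
mov [12], edi → M[12]=23
halt.

19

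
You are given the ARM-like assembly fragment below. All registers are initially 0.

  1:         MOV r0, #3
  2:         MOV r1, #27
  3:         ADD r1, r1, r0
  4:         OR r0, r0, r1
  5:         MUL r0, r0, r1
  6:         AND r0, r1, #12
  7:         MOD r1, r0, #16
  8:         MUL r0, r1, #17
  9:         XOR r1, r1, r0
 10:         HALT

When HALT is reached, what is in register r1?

r0=3
r1=27
r1=27+3=30
r0=3|30=31
r0=31*30=930
r0=30&12=12
r1=12%16=12
r0=12*17=204
r1=12^204=192
halt.

192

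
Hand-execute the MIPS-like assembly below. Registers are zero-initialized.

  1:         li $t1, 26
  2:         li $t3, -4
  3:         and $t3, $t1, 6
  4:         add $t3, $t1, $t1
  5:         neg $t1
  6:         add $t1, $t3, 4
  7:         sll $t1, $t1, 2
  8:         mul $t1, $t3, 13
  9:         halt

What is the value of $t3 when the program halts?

li $t1, 26 → $t1=26
li $t3, -4 → $t3=-4
and $t3, $t1, 6 → $t3=26&6=2
add $t3, $t1, $t1 → $t3=26+26=52
neg $t1 → $t1=-(26)=-26
add $t1, $t3, 4 → $t1=52+4=56
sll $t1, $t1, 2 → $t1=56<<2=224
mul $t1, $t3, 13 → $t1=52*13=676
halt.

52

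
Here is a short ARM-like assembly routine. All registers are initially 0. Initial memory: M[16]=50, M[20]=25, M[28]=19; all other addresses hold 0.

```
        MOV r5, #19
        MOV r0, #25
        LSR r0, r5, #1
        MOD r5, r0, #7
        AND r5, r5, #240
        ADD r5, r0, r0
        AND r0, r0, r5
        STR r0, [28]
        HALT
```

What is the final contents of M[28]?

MOV r5, #19 → r5=19
MOV r0, #25 → r0=25
LSR r0, r5, #1 → r0=19>>1=9
MOD r5, r0, #7 → r5=9%7=2
AND r5, r5, #240 → r5=2&240=0
ADD r5, r0, r0 → r5=9+9=18
AND r0, r0, r5 → r0=9&18=0
STR r0, [28] → M[28]=0
halt.

0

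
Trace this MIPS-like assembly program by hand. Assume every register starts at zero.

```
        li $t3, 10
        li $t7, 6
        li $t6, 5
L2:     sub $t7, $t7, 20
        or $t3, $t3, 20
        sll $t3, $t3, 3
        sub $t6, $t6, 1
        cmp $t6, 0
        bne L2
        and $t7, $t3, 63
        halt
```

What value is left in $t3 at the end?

$t3=10
$t7=6
$t6=5
$t7=6-20=-14
$t3=10|20=30
$t3=30<<3=240
$t6=5-1=4
cmp $t6, 0  (cmp 4,0)
bne L2: taken
$t7=(-14)-20=-34
$t3=240|20=244
$t3=244<<3=1952
$t6=4-1=3
cmp $t6, 0  (cmp 3,0)
bne L2: taken
$t7=(-34)-20=-54
$t3=1952|20=1972
$t3=1972<<3=15776
$t6=3-1=2
cmp $t6, 0  (cmp 2,0)
bne L2: taken
$t7=(-54)-20=-74
$t3=15776|20=15796
$t3=15796<<3=126368
$t6=2-1=1
cmp $t6, 0  (cmp 1,0)
bne L2: taken
$t7=(-74)-20=-94
$t3=126368|20=126388
$t3=126388<<3=1011104
$t6=1-1=0
cmp $t6, 0  (cmp 0,0)
bne L2: not taken
$t7=1011104&63=32
halt.

1011104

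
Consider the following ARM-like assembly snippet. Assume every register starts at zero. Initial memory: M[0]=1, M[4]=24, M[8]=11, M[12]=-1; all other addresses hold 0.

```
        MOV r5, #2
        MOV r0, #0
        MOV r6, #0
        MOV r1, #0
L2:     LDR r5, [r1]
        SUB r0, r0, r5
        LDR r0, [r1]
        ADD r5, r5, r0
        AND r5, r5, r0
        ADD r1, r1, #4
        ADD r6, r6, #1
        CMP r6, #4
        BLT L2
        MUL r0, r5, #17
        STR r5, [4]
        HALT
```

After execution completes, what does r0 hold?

r5=2
r0=0
r6=0
r1=0
r5=M[0]=1
r0=0-1=-1
r0=M[0]=1
r5=1+1=2
r5=2&1=0
r1=0+4=4
r6=0+1=1
CMP r6, #4  (cmp 1,4)
BLT L2: taken
r5=M[4]=24
r0=1-24=-23
r0=M[4]=24
r5=24+24=48
r5=48&24=16
r1=4+4=8
r6=1+1=2
CMP r6, #4  (cmp 2,4)
BLT L2: taken
r5=M[8]=11
r0=24-11=13
r0=M[8]=11
r5=11+11=22
r5=22&11=2
r1=8+4=12
r6=2+1=3
CMP r6, #4  (cmp 3,4)
BLT L2: taken
r5=M[12]=-1
r0=11-(-1)=12
r0=M[12]=-1
r5=(-1)+(-1)=-2
r5=(-2)&(-1)=-2
r1=12+4=16
r6=3+1=4
CMP r6, #4  (cmp 4,4)
BLT L2: not taken
r0=(-2)*17=-34
STR r5, [4] → M[4]=-2
halt.

-34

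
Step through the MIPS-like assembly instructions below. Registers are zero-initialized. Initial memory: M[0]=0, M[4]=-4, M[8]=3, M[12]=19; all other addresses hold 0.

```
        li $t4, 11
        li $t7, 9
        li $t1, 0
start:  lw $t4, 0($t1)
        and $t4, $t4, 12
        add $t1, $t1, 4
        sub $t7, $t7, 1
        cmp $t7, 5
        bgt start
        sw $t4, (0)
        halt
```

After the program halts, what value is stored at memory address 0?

li $t4, 11 → $t4=11
li $t7, 9 → $t7=9
li $t1, 0 → $t1=0
lw $t4, 0($t1) → $t4=M[0]=0
and $t4, $t4, 12 → $t4=0&12=0
add $t1, $t1, 4 → $t1=0+4=4
sub $t7, $t7, 1 → $t7=9-1=8
cmp $t7, 5  (cmp 8,5)
bgt start: taken
lw $t4, 0($t1) → $t4=M[4]=-4
and $t4, $t4, 12 → $t4=(-4)&12=12
add $t1, $t1, 4 → $t1=4+4=8
sub $t7, $t7, 1 → $t7=8-1=7
cmp $t7, 5  (cmp 7,5)
bgt start: taken
lw $t4, 0($t1) → $t4=M[8]=3
and $t4, $t4, 12 → $t4=3&12=0
add $t1, $t1, 4 → $t1=8+4=12
sub $t7, $t7, 1 → $t7=7-1=6
cmp $t7, 5  (cmp 6,5)
bgt start: taken
lw $t4, 0($t1) → $t4=M[12]=19
and $t4, $t4, 12 → $t4=19&12=0
add $t1, $t1, 4 → $t1=12+4=16
sub $t7, $t7, 1 → $t7=6-1=5
cmp $t7, 5  (cmp 5,5)
bgt start: not taken
sw $t4, (0) → M[0]=0
halt.

0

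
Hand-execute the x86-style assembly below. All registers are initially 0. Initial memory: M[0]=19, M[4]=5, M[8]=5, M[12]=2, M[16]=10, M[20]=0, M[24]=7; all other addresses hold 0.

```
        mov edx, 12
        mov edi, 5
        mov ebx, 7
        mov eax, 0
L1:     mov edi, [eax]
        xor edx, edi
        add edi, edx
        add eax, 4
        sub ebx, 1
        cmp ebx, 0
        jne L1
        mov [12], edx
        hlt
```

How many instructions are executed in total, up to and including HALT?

55

after mov edx, 12: edx=12
after mov edi, 5: edi=5
after mov ebx, 7: ebx=7
after mov eax, 0: eax=0
after mov edi, [eax]: edi=M[0]=19
after xor edx, edi: edx=12^19=31
after add edi, edx: edi=19+31=50
after add eax, 4: eax=0+4=4
after sub ebx, 1: ebx=7-1=6
cmp ebx, 0  (cmp 6,0)
jne L1: taken
after mov edi, [eax]: edi=M[4]=5
after xor edx, edi: edx=31^5=26
after add edi, edx: edi=5+26=31
after add eax, 4: eax=4+4=8
after sub ebx, 1: ebx=6-1=5
cmp ebx, 0  (cmp 5,0)
jne L1: taken
after mov edi, [eax]: edi=M[8]=5
after xor edx, edi: edx=26^5=31
after add edi, edx: edi=5+31=36
after add eax, 4: eax=8+4=12
after sub ebx, 1: ebx=5-1=4
cmp ebx, 0  (cmp 4,0)
jne L1: taken
after mov edi, [eax]: edi=M[12]=2
after xor edx, edi: edx=31^2=29
after add edi, edx: edi=2+29=31
after add eax, 4: eax=12+4=16
after sub ebx, 1: ebx=4-1=3
cmp ebx, 0  (cmp 3,0)
jne L1: taken
after mov edi, [eax]: edi=M[16]=10
after xor edx, edi: edx=29^10=23
after add edi, edx: edi=10+23=33
after add eax, 4: eax=16+4=20
after sub ebx, 1: ebx=3-1=2
cmp ebx, 0  (cmp 2,0)
jne L1: taken
after mov edi, [eax]: edi=M[20]=0
after xor edx, edi: edx=23^0=23
after add edi, edx: edi=0+23=23
after add eax, 4: eax=20+4=24
after sub ebx, 1: ebx=2-1=1
cmp ebx, 0  (cmp 1,0)
jne L1: taken
after mov edi, [eax]: edi=M[24]=7
after xor edx, edi: edx=23^7=16
after add edi, edx: edi=7+16=23
after add eax, 4: eax=24+4=28
after sub ebx, 1: ebx=1-1=0
cmp ebx, 0  (cmp 0,0)
jne L1: not taken
mov [12], edx → M[12]=16
halt.
Total executed instructions: 55.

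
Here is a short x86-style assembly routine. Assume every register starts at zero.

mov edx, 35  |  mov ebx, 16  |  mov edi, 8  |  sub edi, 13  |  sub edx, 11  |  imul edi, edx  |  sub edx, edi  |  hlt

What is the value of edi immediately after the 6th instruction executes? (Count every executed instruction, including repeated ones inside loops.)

-120

edx=35
ebx=16
edi=8
edi=8-13=-5
edx=35-11=24
edi=(-5)*24=-120
After step 6: edi = -120.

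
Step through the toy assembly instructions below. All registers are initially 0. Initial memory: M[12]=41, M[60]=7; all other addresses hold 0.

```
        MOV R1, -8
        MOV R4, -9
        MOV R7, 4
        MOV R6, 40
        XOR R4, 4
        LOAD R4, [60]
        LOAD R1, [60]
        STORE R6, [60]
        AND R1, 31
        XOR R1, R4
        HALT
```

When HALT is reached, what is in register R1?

R1=-8
R4=-9
R7=4
R6=40
R4=(-9)^4=-13
R4=M[60]=7
R1=M[60]=7
STORE R6, [60] → M[60]=40
R1=7&31=7
R1=7^7=0
halt.

0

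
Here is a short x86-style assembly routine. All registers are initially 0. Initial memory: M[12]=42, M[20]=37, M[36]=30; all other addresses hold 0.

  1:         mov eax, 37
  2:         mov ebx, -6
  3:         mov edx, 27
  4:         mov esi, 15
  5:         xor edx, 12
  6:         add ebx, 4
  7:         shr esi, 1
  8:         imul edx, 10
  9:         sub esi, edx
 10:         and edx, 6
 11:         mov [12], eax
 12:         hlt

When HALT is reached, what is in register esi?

eax=37
ebx=-6
edx=27
esi=15
edx=27^12=23
ebx=(-6)+4=-2
esi=15>>1=7
edx=23*10=230
esi=7-230=-223
edx=230&6=6
mov [12], eax → M[12]=37
halt.

-223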